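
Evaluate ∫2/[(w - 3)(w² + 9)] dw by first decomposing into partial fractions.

Cover-up at w=3: α = 2/(3²+9) = 1/9. Coeff matching: β = -1/9, γ = -1/3. Decomposition: (1/9)/(w - 3) - ((1/9)w + 1/3)/(w² + 9). Integrate: linear → ln, quadratic → (1/2)ln + arctan: (1/9) ln|(w - 3)| - (1/18) ln(w² + 9) - (1/9) arctan(w/3) + C


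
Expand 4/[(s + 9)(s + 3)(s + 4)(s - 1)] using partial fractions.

Using Heaviside cover-up: (-1/75)/(s + 9) - (1/6)/(s + 3) + (4/25)/(s + 4) + (1/50)/(s - 1)


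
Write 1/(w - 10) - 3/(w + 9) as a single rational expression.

Common denominator (w - 10)(w + 9). Numerator: 1(w + 9) - 3(w - 10) = (w + 9) - (3w - 30) = -2w + 39
Result: (-2w + 39)/[(w - 10)(w + 9)]


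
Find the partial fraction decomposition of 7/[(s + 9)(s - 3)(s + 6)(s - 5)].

Using Heaviside cover-up: (-1/72)/(s + 9) - (7/216)/(s - 3) + (7/297)/(s + 6) + (1/44)/(s - 5)


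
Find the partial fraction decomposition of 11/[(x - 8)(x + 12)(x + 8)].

Using cover-up method: α = 11/320, β = 11/80, γ = -11/64
Result: (11/320)/(x - 8) + (11/80)/(x + 12) - (11/64)/(x + 8)


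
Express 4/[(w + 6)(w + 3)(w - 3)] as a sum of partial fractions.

Using cover-up method: A = 4/27, B = -2/9, C = 2/27
Result: (4/27)/(w + 6) - (2/9)/(w + 3) + (2/27)/(w - 3)


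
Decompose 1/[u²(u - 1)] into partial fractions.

Cover-up at u=1: R = 1/(1 - 0)² = 1. Cover-up at u=0: Q = 1/(0 - 1) = -1. Comparing u² coeff: P = -R = -1
Result: -1/u - 1/u² + 1/(u - 1)


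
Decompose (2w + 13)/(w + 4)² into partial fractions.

(2w + 13) = P(w + 4) + Q. At w = -4: Q = 2·(-4) + 13 = 5. Coeff of w: P = 2
Result: 2/(w + 4) + 5/(w + 4)²


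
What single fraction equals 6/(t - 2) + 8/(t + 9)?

Common denominator (t - 2)(t + 9). Numerator: 6(t + 9) + 8(t - 2) = (6t + 54) + (8t - 16) = 14t + 38
Result: (14t + 38)/[(t - 2)(t + 9)]


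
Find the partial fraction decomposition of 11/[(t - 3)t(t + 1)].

Using cover-up method: P = 11/12, Q = -11/3, R = 11/4
Result: (11/12)/(t - 3) - (11/3)/t + (11/4)/(t + 1)


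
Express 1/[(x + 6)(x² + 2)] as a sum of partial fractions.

Cover-up at x = -6: α = 1/((-6)² + 2) = 1/38. Then β = -α = -1/38, γ = -α·(0 - 6) = 3/19
Result: (1/38)/(x + 6) - ((1/38)x - 3/19)/(x² + 2)


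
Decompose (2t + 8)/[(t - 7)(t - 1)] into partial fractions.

At t=7: α = (2·7 + 8)/(7 - 1) = 11/3. At t=1: β = (2·1 + 8)/(1 - 7) = -5/3
Result: (11/3)/(t - 7) - (5/3)/(t - 1)


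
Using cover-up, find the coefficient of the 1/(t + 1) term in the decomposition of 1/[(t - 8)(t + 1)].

Cover (t + 1), set t=-1: 1/((t - 8) at t=-1) = 1/(-9) = -1/9


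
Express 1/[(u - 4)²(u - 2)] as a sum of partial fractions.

Cover-up at u=2: R = 1/(2 - 4)² = 1/4. Cover-up at u=4: Q = 1/(4 - 2) = 1/2. Comparing u² coeff: P = -R = -1/4
Result: (-1/4)/(u - 4) + (1/2)/(u - 4)² + (1/4)/(u - 2)


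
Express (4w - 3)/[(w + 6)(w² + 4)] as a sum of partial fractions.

At w=-6: α = (4·(-6) - 3)/((-6)² + 4) = -27/40. β = -α = 27/40, γ = 4 - (-6)·α = -1/20
Result: (-27/40)/(w + 6) + ((27/40)w - 1/20)/(w² + 4)


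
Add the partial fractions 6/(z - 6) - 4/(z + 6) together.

Common denominator (z - 6)(z + 6). Numerator: 6(z + 6) - 4(z - 6) = (6z + 36) - (4z - 24) = 2z + 60
Result: (2z + 60)/[(z - 6)(z + 6)]


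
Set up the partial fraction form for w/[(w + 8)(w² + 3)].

Linear + irreducible quadratic: A/(w + 8) + (Bw + C)/(w² + 3)


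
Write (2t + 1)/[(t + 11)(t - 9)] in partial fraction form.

At t=-11: α = (2·(-11) + 1)/(-11 - 9) = 21/20. At t=9: β = (2·9 + 1)/(9 + 11) = 19/20
Result: (21/20)/(t + 11) + (19/20)/(t - 9)


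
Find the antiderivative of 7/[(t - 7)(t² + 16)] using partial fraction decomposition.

Cover-up at t=7: A = 7/(7²+16) = 7/65. Coeff matching: B = -7/65, C = -49/65. Decomposition: (7/65)/(t - 7) - ((7/65)t + 49/65)/(t² + 16). Integrate: linear → ln, quadratic → (1/2)ln + arctan: (7/65) ln|(t - 7)| - (7/130) ln(t² + 16) - (49/260) arctan(t/4) + C


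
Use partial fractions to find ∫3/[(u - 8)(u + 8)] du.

Decompose: 3/[(u - 8)(u + 8)] = (3/16)/(u - 8) - (3/16)/(u + 8). Integrate each term: (3/16) ln|(u - 8)| - (3/16) ln|(u + 8)| + C


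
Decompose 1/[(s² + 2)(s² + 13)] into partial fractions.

Coefficient matching gives P = R = 0, Q = 1/(13-2) = 1/11, S = -Q = -1/11
Result: (1/11)/(s² + 2) - (1/11)/(s² + 13)


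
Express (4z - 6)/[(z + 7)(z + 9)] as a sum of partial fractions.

At z=-7: A = (4·(-7) - 6)/(-7 + 9) = -17. At z=-9: B = (4·(-9) - 6)/(-9 + 7) = 21
Result: -17/(z + 7) + 21/(z + 9)


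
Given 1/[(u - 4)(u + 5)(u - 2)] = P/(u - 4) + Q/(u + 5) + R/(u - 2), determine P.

Cover-up at u = 4: P = 1/[(4 + 5)(4 - 2)] = 1/[(9)(2)] = 1/18


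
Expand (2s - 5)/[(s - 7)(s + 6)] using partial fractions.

At s=7: α = (2·7 - 5)/(7 + 6) = 9/13. At s=-6: β = (2·(-6) - 5)/(-6 - 7) = 17/13
Result: (9/13)/(s - 7) + (17/13)/(s + 6)


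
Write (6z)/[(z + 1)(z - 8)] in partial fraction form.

At z=-1: α = (6·(-1) + 0)/(-1 - 8) = 2/3. At z=8: β = (6·8 + 0)/(8 + 1) = 16/3
Result: (2/3)/(z + 1) + (16/3)/(z - 8)


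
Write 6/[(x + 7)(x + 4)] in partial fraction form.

6/(x + 7)(x + 4) = P/(x + 7) + Q/(x + 4). P = 6/(-7 + 4) = -2, Q = 6/(-4 + 7) = 2
Result: -2/(x + 7) + 2/(x + 4)


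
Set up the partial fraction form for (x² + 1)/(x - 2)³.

Repeated linear factor (power 3): α/(x - 2) + β/(x - 2)² + γ/(x - 2)³


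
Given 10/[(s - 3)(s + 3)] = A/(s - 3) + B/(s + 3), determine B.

Cover-up at s = -3: B = 10/(-3 - 3) = -10/6 = -5/3


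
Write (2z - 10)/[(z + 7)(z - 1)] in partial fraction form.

At z=-7: α = (2·(-7) - 10)/(-7 - 1) = 3. At z=1: β = (2·1 - 10)/(1 + 7) = -1
Result: 3/(z + 7) - 1/(z - 1)


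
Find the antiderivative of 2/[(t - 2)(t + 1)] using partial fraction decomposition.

Decompose: 2/[(t - 2)(t + 1)] = (2/3)/(t - 2) - (2/3)/(t + 1). Integrate each term: (2/3) ln|(t - 2)| - (2/3) ln|(t + 1)| + C


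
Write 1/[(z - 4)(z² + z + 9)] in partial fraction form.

Cover-up at z = 4: P = 1/(4² + 1·4 + 9) = 1/29. Then Q = -P = -1/29, R = -P·(1 + 4) = -5/29
Result: (1/29)/(z - 4) - ((1/29)z + 5/29)/(z² + z + 9)


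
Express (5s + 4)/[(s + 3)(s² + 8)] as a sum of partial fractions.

At s=-3: A = (5·(-3) + 4)/((-3)² + 8) = -11/17. B = -A = 11/17, C = 5 - (-3)·A = 52/17
Result: (-11/17)/(s + 3) + ((11/17)s + 52/17)/(s² + 8)


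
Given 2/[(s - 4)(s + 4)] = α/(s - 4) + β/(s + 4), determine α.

Cover-up at s = 4: α = 2/(4 + 4) = 2/8 = 1/4


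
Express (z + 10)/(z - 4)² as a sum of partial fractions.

(z + 10) = A(z - 4) + B. At z = 4: B = 1·4 + 10 = 14. Coeff of z: A = 1
Result: 1/(z - 4) + 14/(z - 4)²


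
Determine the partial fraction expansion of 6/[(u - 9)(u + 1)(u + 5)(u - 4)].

Using Heaviside cover-up: (3/350)/(u - 9) + (3/100)/(u + 1) - (1/84)/(u + 5) - (2/75)/(u - 4)


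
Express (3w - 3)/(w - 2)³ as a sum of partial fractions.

(3w - 3) = α(w - 2)² + β(w - 2) + γ. At w = 2: γ = 3·2 - 3 = 3. Coefficients: α = 0, β = 3
Result: 3/(w - 2)² + 3/(w - 2)³


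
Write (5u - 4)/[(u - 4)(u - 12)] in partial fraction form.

At u=4: α = (5·4 - 4)/(4 - 12) = -2. At u=12: β = (5·12 - 4)/(12 - 4) = 7
Result: -2/(u - 4) + 7/(u - 12)


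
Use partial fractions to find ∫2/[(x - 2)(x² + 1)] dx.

Cover-up at x=2: P = 2/(2²+1) = 2/5. Coeff matching: Q = -2/5, R = -4/5. Decomposition: (2/5)/(x - 2) - ((2/5)x + 4/5)/(x² + 1). Integrate: linear → ln, quadratic → (1/2)ln + arctan: (2/5) ln|(x - 2)| - (1/5) ln(x² + 1) - (4/5) arctan(x) + C


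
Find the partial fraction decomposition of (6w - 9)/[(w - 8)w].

At w=8: α = (6·8 - 9)/(8 - 0) = 39/8. At w=0: β = (6·0 - 9)/(0 - 8) = 9/8
Result: (39/8)/(w - 8) + (9/8)/w


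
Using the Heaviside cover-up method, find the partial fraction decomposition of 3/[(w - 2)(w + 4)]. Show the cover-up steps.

Cover (w - 2): set w=2, get P = 3/(2 + 4) = 1/2. Cover (w + 4): set w=-4, get Q = 3/(-4 - 2) = -1/2.
Result: (1/2)/(w - 2) - (1/2)/(w + 4)


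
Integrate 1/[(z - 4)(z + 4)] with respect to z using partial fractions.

Decompose: 1/[(z - 4)(z + 4)] = (1/8)/(z - 4) - (1/8)/(z + 4). Integrate each term: (1/8) ln|(z - 4)| - (1/8) ln|(z + 4)| + C


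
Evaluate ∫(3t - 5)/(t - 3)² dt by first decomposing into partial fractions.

Decompose: P = 3, Q = 3·3 - 5 = 4, so (3t - 5)/(t - 3)² = 3/(t - 3) + 4/(t - 3)². Integrate: ∫ P/(t - 3) dt = 3 ln|(t - 3)|; ∫ Q/(t - 3)² dt = -4/(t - 3). Sum: 3 ln|(t - 3)| - 4/(t - 3) + C


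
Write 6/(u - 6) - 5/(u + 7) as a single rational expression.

Common denominator (u - 6)(u + 7). Numerator: 6(u + 7) - 5(u - 6) = (6u + 42) - (5u - 30) = u + 72
Result: (u + 72)/[(u - 6)(u + 7)]


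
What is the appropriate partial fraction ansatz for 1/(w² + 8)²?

Repeated quadratic factor: (αw + β)/(w² + 8) + (γw + δ)/(w² + 8)²


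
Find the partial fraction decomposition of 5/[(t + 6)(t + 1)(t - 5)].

Using cover-up method: α = 1/11, β = -1/6, γ = 5/66
Result: (1/11)/(t + 6) - (1/6)/(t + 1) + (5/66)/(t - 5)


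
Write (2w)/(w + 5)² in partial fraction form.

(2w) = α(w + 5) + β. At w = -5: β = 2·(-5) + 0 = -10. Coeff of w: α = 2
Result: 2/(w + 5) - 10/(w + 5)²


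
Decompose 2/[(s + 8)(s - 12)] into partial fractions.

2/(s + 8)(s - 12) = A/(s + 8) + B/(s - 12). A = 2/(-8 - 12) = -1/10, B = 2/(12 + 8) = 1/10
Result: (-1/10)/(s + 8) + (1/10)/(s - 12)


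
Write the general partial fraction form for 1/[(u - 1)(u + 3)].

Distinct linear factors: A/(u - 1) + B/(u + 3)


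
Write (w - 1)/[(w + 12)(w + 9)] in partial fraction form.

At w=-12: P = (1·(-12) - 1)/(-12 + 9) = 13/3. At w=-9: Q = (1·(-9) - 1)/(-9 + 12) = -10/3
Result: (13/3)/(w + 12) - (10/3)/(w + 9)


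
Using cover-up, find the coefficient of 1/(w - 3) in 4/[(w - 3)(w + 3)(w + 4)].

Cover (w - 3), set w=3: 4/[(3 + 3)(3 + 4)] = 2/21


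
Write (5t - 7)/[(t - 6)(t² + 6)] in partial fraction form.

At t=6: α = (5·6 - 7)/(6² + 6) = 23/42. β = -α = -23/42, γ = 5 - 6·α = 12/7
Result: (23/42)/(t - 6) - ((23/42)t - 12/7)/(t² + 6)


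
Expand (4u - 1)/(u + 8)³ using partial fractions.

(4u - 1) = A(u + 8)² + B(u + 8) + C. At u = -8: C = 4·(-8) - 1 = -33. Coefficients: A = 0, B = 4
Result: 4/(u + 8)² - 33/(u + 8)³


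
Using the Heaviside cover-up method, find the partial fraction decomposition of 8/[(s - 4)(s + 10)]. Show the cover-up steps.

Cover (s - 4): set s=4, get P = 8/(4 + 10) = 4/7. Cover (s + 10): set s=-10, get Q = 8/(-10 - 4) = -4/7.
Result: (4/7)/(s - 4) - (4/7)/(s + 10)


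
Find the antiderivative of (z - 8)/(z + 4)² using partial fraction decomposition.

Decompose: α = 1, β = 1·(-4) - 8 = -12, so (z - 8)/(z + 4)² = 1/(z + 4) - 12/(z + 4)². Integrate: ∫ α/(z + 4) dz = ln|(z + 4)|; ∫ β/(z + 4)² dz = 12/(z + 4). Sum: ln|(z + 4)| + 12/(z + 4) + C


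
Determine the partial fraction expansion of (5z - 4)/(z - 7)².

(5z - 4) = P(z - 7) + Q. At z = 7: Q = 5·7 - 4 = 31. Coeff of z: P = 5
Result: 5/(z - 7) + 31/(z - 7)²


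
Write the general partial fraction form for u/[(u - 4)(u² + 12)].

Linear + irreducible quadratic: P/(u - 4) + (Qu + R)/(u² + 12)


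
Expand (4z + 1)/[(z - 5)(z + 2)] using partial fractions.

At z=5: α = (4·5 + 1)/(5 + 2) = 3. At z=-2: β = (4·(-2) + 1)/(-2 - 5) = 1
Result: 3/(z - 5) + 1/(z + 2)


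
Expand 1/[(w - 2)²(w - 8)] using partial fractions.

Cover-up at w=8: C = 1/(8 - 2)² = 1/36. Cover-up at w=2: B = 1/(2 - 8) = -1/6. Comparing w² coeff: A = -C = -1/36
Result: (-1/36)/(w - 2) - (1/6)/(w - 2)² + (1/36)/(w - 8)


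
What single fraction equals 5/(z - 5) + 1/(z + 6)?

Common denominator (z - 5)(z + 6). Numerator: 5(z + 6) + 1(z - 5) = (5z + 30) + (z - 5) = 6z + 25
Result: (6z + 25)/[(z - 5)(z + 6)]


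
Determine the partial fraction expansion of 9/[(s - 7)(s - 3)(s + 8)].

Using cover-up method: α = 3/20, β = -9/44, γ = 3/55
Result: (3/20)/(s - 7) - (9/44)/(s - 3) + (3/55)/(s + 8)


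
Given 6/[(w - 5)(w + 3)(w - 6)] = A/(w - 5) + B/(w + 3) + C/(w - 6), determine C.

Cover-up at w = 6: C = 6/[(6 - 5)(6 + 3)] = 6/[(1)(9)] = 6/9 = 2/3


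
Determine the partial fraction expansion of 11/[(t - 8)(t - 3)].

11/(t - 8)(t - 3) = A/(t - 8) + B/(t - 3). A = 11/(8 - 3) = 11/5, B = 11/(3 - 8) = -11/5
Result: (11/5)/(t - 8) - (11/5)/(t - 3)


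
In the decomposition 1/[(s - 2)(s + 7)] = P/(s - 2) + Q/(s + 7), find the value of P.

Cover-up at s = 2: P = 1/(2 + 7) = 1/9


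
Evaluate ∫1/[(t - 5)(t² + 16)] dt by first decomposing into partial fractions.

Cover-up at t=5: A = 1/(5²+16) = 1/41. Coeff matching: B = -1/41, C = -5/41. Decomposition: (1/41)/(t - 5) - ((1/41)t + 5/41)/(t² + 16). Integrate: linear → ln, quadratic → (1/2)ln + arctan: (1/41) ln|(t - 5)| - (1/82) ln(t² + 16) - (5/164) arctan(t/4) + C


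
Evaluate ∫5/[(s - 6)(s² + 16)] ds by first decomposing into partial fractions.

Cover-up at s=6: A = 5/(6²+16) = 5/52. Coeff matching: B = -5/52, C = -15/26. Decomposition: (5/52)/(s - 6) - ((5/52)s + 15/26)/(s² + 16). Integrate: linear → ln, quadratic → (1/2)ln + arctan: (5/52) ln|(s - 6)| - (5/104) ln(s² + 16) - (15/104) arctan(s/4) + C


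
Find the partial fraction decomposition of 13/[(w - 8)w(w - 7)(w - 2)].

Using Heaviside cover-up: (13/48)/(w - 8) - (13/112)/w - (13/35)/(w - 7) + (13/60)/(w - 2)


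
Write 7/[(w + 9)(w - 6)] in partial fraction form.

7/(w + 9)(w - 6) = A/(w + 9) + B/(w - 6). A = 7/(-9 - 6) = -7/15, B = 7/(6 + 9) = 7/15
Result: (-7/15)/(w + 9) + (7/15)/(w - 6)


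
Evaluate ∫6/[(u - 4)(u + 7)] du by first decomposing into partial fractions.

Decompose: 6/[(u - 4)(u + 7)] = (6/11)/(u - 4) - (6/11)/(u + 7). Integrate each term: (6/11) ln|(u - 4)| - (6/11) ln|(u + 7)| + C


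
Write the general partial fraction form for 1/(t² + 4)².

Repeated quadratic factor: (Pt + Q)/(t² + 4) + (Rt + S)/(t² + 4)²


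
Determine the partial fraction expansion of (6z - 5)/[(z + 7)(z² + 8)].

At z=-7: α = (6·(-7) - 5)/((-7)² + 8) = -47/57. β = -α = 47/57, γ = 6 - (-7)·α = 13/57
Result: (-47/57)/(z + 7) + ((47/57)z + 13/57)/(z² + 8)


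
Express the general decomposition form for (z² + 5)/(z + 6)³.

Repeated linear factor (power 3): α/(z + 6) + β/(z + 6)² + γ/(z + 6)³


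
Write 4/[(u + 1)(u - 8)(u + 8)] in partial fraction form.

Using cover-up method: P = -4/63, Q = 1/36, R = 1/28
Result: (-4/63)/(u + 1) + (1/36)/(u - 8) + (1/28)/(u + 8)


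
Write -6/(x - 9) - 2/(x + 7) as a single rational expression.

Common denominator (x - 9)(x + 7). Numerator: -6(x + 7) - 2(x - 9) = (-6x - 42) - (2x - 18) = -8x - 24
Result: (-8x - 24)/[(x - 9)(x + 7)]


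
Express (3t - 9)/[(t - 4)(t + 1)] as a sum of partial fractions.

At t=4: α = (3·4 - 9)/(4 + 1) = 3/5. At t=-1: β = (3·(-1) - 9)/(-1 - 4) = 12/5
Result: (3/5)/(t - 4) + (12/5)/(t + 1)


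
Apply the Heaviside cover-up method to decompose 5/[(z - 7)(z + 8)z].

Cover (z - 7), z=7: P = 5/[(7 + 8)(7 - 0)] = 1/21. Cover (z + 8), z=-8: Q = 5/[(-8 - 7)(-8 - 0)] = 1/24. Cover z, z=0: R = 5/[(0 - 7)(0 + 8)] = -5/56.
Result: (1/21)/(z - 7) + (1/24)/(z + 8) - (5/56)/z


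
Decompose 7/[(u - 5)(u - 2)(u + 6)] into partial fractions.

Using cover-up method: A = 7/33, B = -7/24, C = 7/88
Result: (7/33)/(u - 5) - (7/24)/(u - 2) + (7/88)/(u + 6)


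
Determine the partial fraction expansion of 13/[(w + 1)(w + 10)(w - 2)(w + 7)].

Using Heaviside cover-up: (-13/162)/(w + 1) - (13/324)/(w + 10) + (13/324)/(w - 2) + (13/162)/(w + 7)


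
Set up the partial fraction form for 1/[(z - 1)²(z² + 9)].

Repeated linear + quadratic: A/(z - 1) + B/(z - 1)² + (Cz + D)/(z² + 9)


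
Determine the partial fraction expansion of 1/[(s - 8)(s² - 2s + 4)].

Cover-up at s = 8: P = 1/(8² - 2·8 + 4) = 1/52. Then Q = -P = -1/52, R = -P·(-2 + 8) = -3/26
Result: (1/52)/(s - 8) - ((1/52)s + 3/26)/(s² - 2s + 4)


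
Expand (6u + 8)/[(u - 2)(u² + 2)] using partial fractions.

At u=2: α = (6·2 + 8)/(2² + 2) = 10/3. β = -α = -10/3, γ = 6 - 2·α = -2/3
Result: (10/3)/(u - 2) - ((10/3)u + 2/3)/(u² + 2)


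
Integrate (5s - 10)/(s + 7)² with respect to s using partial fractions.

Decompose: α = 5, β = 5·(-7) - 10 = -45, so (5s - 10)/(s + 7)² = 5/(s + 7) - 45/(s + 7)². Integrate: ∫ α/(s + 7) ds = 5 ln|(s + 7)|; ∫ β/(s + 7)² ds = 45/(s + 7). Sum: 5 ln|(s + 7)| + 45/(s + 7) + C


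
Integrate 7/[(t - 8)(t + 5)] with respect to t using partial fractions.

Decompose: 7/[(t - 8)(t + 5)] = (7/13)/(t - 8) - (7/13)/(t + 5). Integrate each term: (7/13) ln|(t - 8)| - (7/13) ln|(t + 5)| + C


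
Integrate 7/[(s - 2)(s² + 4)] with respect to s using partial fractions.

Cover-up at s=2: α = 7/(2²+4) = 7/8. Coeff matching: β = -7/8, γ = -7/4. Decomposition: (7/8)/(s - 2) - ((7/8)s + 7/4)/(s² + 4). Integrate: linear → ln, quadratic → (1/2)ln + arctan: (7/8) ln|(s - 2)| - (7/16) ln(s² + 4) - (7/8) arctan(s/2) + C


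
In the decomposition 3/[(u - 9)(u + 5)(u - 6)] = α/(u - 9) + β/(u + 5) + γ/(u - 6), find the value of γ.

Cover-up at u = 6: γ = 3/[(6 - 9)(6 + 5)] = 3/[(-3)(11)] = -3/33 = -1/11


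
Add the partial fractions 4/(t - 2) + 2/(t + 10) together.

Common denominator (t - 2)(t + 10). Numerator: 4(t + 10) + 2(t - 2) = (4t + 40) + (2t - 4) = 6t + 36
Result: (6t + 36)/[(t - 2)(t + 10)]


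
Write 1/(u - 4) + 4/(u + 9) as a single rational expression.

Common denominator (u - 4)(u + 9). Numerator: 1(u + 9) + 4(u - 4) = (u + 9) + (4u - 16) = 5u - 7
Result: (5u - 7)/[(u - 4)(u + 9)]


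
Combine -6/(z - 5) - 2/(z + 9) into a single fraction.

Common denominator (z - 5)(z + 9). Numerator: -6(z + 9) - 2(z - 5) = (-6z - 54) - (2z - 10) = -8z - 44
Result: (-8z - 44)/[(z - 5)(z + 9)]


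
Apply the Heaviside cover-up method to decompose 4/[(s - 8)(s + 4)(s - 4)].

Cover (s - 8), s=8: α = 4/[(8 + 4)(8 - 4)] = 1/12. Cover (s + 4), s=-4: β = 4/[(-4 - 8)(-4 - 4)] = 1/24. Cover (s - 4), s=4: γ = 4/[(4 - 8)(4 + 4)] = -1/8.
Result: (1/12)/(s - 8) + (1/24)/(s + 4) - (1/8)/(s - 4)


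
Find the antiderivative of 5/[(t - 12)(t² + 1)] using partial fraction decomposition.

Cover-up at t=12: α = 5/(12²+1) = 1/29. Coeff matching: β = -1/29, γ = -12/29. Decomposition: (1/29)/(t - 12) - ((1/29)t + 12/29)/(t² + 1). Integrate: linear → ln, quadratic → (1/2)ln + arctan: (1/29) ln|(t - 12)| - (1/58) ln(t² + 1) - (12/29) arctan(t) + C


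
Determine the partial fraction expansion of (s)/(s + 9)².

(s) = P(s + 9) + Q. At s = -9: Q = 1·(-9) + 0 = -9. Coeff of s: P = 1
Result: 1/(s + 9) - 9/(s + 9)²


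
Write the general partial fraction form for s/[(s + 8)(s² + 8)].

Linear + irreducible quadratic: A/(s + 8) + (Bs + C)/(s² + 8)


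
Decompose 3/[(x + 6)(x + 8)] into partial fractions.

3/(x + 6)(x + 8) = α/(x + 6) + β/(x + 8). α = 3/(-6 + 8) = 3/2, β = 3/(-8 + 6) = -3/2
Result: (3/2)/(x + 6) - (3/2)/(x + 8)


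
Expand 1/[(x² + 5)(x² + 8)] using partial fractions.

Coefficient matching gives A = C = 0, B = 1/(8-5) = 1/3, D = -B = -1/3
Result: (1/3)/(x² + 5) - (1/3)/(x² + 8)


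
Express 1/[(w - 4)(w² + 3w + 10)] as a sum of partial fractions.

Cover-up at w = 4: P = 1/(4² + 3·4 + 10) = 1/38. Then Q = -P = -1/38, R = -P·(3 + 4) = -7/38
Result: (1/38)/(w - 4) - ((1/38)w + 7/38)/(w² + 3w + 10)


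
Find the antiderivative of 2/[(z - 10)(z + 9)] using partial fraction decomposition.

Decompose: 2/[(z - 10)(z + 9)] = (2/19)/(z - 10) - (2/19)/(z + 9). Integrate each term: (2/19) ln|(z - 10)| - (2/19) ln|(z + 9)| + C


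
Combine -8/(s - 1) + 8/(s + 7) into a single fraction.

Common denominator (s - 1)(s + 7). Numerator: -8(s + 7) + 8(s - 1) = (-8s - 56) + (8s - 8) = -64
Result: (-64)/[(s - 1)(s + 7)]


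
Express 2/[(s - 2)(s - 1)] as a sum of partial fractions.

2/(s - 2)(s - 1) = α/(s - 2) + β/(s - 1). α = 2/(2 - 1) = 2, β = 2/(1 - 2) = -2
Result: 2/(s - 2) - 2/(s - 1)


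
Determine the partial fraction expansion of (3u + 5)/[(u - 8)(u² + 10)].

At u=8: P = (3·8 + 5)/(8² + 10) = 29/74. Q = -P = -29/74, R = 3 - 8·P = -5/37
Result: (29/74)/(u - 8) - ((29/74)u + 5/37)/(u² + 10)


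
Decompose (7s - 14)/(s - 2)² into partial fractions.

(7s - 14) = α(s - 2) + β. At s = 2: β = 7·2 - 14 = 0. Coeff of s: α = 7
Result: 7/(s - 2)


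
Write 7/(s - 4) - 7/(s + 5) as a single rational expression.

Common denominator (s - 4)(s + 5). Numerator: 7(s + 5) - 7(s - 4) = (7s + 35) - (7s - 28) = 63
Result: (63)/[(s - 4)(s + 5)]


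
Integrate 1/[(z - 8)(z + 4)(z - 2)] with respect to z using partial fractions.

Cover-up: α = 1/72, β = 1/72, γ = -1/36. Decomposition: (1/72)/(z - 8) + (1/72)/(z + 4) - (1/36)/(z - 2). Integrate each term: (1/72) ln|(z - 8)| + (1/72) ln|(z + 4)| - (1/36) ln|(z - 2)| + C


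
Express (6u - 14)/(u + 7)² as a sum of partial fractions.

(6u - 14) = α(u + 7) + β. At u = -7: β = 6·(-7) - 14 = -56. Coeff of u: α = 6
Result: 6/(u + 7) - 56/(u + 7)²


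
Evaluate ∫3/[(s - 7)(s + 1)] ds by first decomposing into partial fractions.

Decompose: 3/[(s - 7)(s + 1)] = (3/8)/(s - 7) - (3/8)/(s + 1). Integrate each term: (3/8) ln|(s - 7)| - (3/8) ln|(s + 1)| + C


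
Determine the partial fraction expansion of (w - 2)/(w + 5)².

(w - 2) = P(w + 5) + Q. At w = -5: Q = 1·(-5) - 2 = -7. Coeff of w: P = 1
Result: 1/(w + 5) - 7/(w + 5)²


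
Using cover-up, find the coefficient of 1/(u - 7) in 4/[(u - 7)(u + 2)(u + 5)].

Cover (u - 7), set u=7: 4/[(7 + 2)(7 + 5)] = 1/27


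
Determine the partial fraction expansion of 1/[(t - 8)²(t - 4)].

Cover-up at t=4: C = 1/(4 - 8)² = 1/16. Cover-up at t=8: B = 1/(8 - 4) = 1/4. Comparing t² coeff: A = -C = -1/16
Result: (-1/16)/(t - 8) + (1/4)/(t - 8)² + (1/16)/(t - 4)


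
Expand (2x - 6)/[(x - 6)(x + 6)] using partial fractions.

At x=6: A = (2·6 - 6)/(6 + 6) = 1/2. At x=-6: B = (2·(-6) - 6)/(-6 - 6) = 3/2
Result: (1/2)/(x - 6) + (3/2)/(x + 6)


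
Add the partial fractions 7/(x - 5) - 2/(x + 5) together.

Common denominator (x - 5)(x + 5). Numerator: 7(x + 5) - 2(x - 5) = (7x + 35) - (2x - 10) = 5x + 45
Result: (5x + 45)/[(x - 5)(x + 5)]


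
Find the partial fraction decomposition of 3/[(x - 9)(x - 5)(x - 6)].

Using cover-up method: A = 1/4, B = 3/4, C = -1
Result: (1/4)/(x - 9) + (3/4)/(x - 5) - 1/(x - 6)


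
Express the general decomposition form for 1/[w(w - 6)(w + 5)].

Three distinct linear factors: P/w + Q/(w - 6) + R/(w + 5)


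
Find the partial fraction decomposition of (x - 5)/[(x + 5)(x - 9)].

At x=-5: A = (1·(-5) - 5)/(-5 - 9) = 5/7. At x=9: B = (1·9 - 5)/(9 + 5) = 2/7
Result: (5/7)/(x + 5) + (2/7)/(x - 9)


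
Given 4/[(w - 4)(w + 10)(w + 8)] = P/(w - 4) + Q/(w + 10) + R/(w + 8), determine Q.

Cover-up at w = -10: Q = 4/[(-10 - 4)(-10 + 8)] = 4/[(-14)(-2)] = 4/28 = 1/7


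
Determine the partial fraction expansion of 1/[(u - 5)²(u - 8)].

Cover-up at u=8: C = 1/(8 - 5)² = 1/9. Cover-up at u=5: B = 1/(5 - 8) = -1/3. Comparing u² coeff: A = -C = -1/9
Result: (-1/9)/(u - 5) - (1/3)/(u - 5)² + (1/9)/(u - 8)


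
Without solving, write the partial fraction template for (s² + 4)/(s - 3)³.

Repeated linear factor (power 3): A/(s - 3) + B/(s - 3)² + C/(s - 3)³


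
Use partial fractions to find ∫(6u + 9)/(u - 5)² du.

Decompose: α = 6, β = 6·5 + 9 = 39, so (6u + 9)/(u - 5)² = 6/(u - 5) + 39/(u - 5)². Integrate: ∫ α/(u - 5) du = 6 ln|(u - 5)|; ∫ β/(u - 5)² du = -39/(u - 5). Sum: 6 ln|(u - 5)| - 39/(u - 5) + C


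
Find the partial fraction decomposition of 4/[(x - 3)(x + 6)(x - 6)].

Using cover-up method: P = -4/27, Q = 1/27, R = 1/9
Result: (-4/27)/(x - 3) + (1/27)/(x + 6) + (1/9)/(x - 6)


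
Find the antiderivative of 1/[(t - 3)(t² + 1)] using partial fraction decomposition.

Cover-up at t=3: α = 1/(3²+1) = 1/10. Coeff matching: β = -1/10, γ = -3/10. Decomposition: (1/10)/(t - 3) - ((1/10)t + 3/10)/(t² + 1). Integrate: linear → ln, quadratic → (1/2)ln + arctan: (1/10) ln|(t - 3)| - (1/20) ln(t² + 1) - (3/10) arctan(t) + C


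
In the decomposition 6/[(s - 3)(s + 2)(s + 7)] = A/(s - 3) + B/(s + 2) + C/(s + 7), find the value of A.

Cover-up at s = 3: A = 6/[(3 + 2)(3 + 7)] = 6/[(5)(10)] = 6/50 = 3/25


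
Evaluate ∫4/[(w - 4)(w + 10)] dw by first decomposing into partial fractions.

Decompose: 4/[(w - 4)(w + 10)] = (2/7)/(w - 4) - (2/7)/(w + 10). Integrate each term: (2/7) ln|(w - 4)| - (2/7) ln|(w + 10)| + C


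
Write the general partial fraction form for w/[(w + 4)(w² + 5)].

Linear + irreducible quadratic: A/(w + 4) + (Bw + C)/(w² + 5)


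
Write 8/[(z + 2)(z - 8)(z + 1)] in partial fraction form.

Using cover-up method: A = 4/5, B = 4/45, C = -8/9
Result: (4/5)/(z + 2) + (4/45)/(z - 8) - (8/9)/(z + 1)


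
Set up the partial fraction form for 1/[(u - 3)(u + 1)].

Distinct linear factors: α/(u - 3) + β/(u + 1)


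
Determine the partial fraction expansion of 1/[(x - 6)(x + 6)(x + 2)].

Using cover-up method: α = 1/96, β = 1/48, γ = -1/32
Result: (1/96)/(x - 6) + (1/48)/(x + 6) - (1/32)/(x + 2)


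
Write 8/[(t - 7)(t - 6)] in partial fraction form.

8/(t - 7)(t - 6) = α/(t - 7) + β/(t - 6). α = 8/(7 - 6) = 8, β = 8/(6 - 7) = -8
Result: 8/(t - 7) - 8/(t - 6)


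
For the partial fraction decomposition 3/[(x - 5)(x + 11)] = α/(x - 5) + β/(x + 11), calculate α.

Cover-up at x = 5: α = 3/(5 + 11) = 3/16


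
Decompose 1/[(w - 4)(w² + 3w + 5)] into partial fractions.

Cover-up at w = 4: P = 1/(4² + 3·4 + 5) = 1/33. Then Q = -P = -1/33, R = -P·(3 + 4) = -7/33
Result: (1/33)/(w - 4) - ((1/33)w + 7/33)/(w² + 3w + 5)


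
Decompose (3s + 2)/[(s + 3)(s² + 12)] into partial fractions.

At s=-3: α = (3·(-3) + 2)/((-3)² + 12) = -1/3. β = -α = 1/3, γ = 3 - (-3)·α = 2
Result: (-1/3)/(s + 3) + ((1/3)s + 2)/(s² + 12)


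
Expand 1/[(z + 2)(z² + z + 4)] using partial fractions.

Cover-up at z = -2: P = 1/((-2)² + 1·(-2) + 4) = 1/6. Then Q = -P = -1/6, R = -P·(1 - 2) = 1/6
Result: (1/6)/(z + 2) - ((1/6)z - 1/6)/(z² + z + 4)


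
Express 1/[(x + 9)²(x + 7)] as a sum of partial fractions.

Cover-up at x=-7: C = 1/(-7 + 9)² = 1/4. Cover-up at x=-9: B = 1/(-9 + 7) = -1/2. Comparing x² coeff: A = -C = -1/4
Result: (-1/4)/(x + 9) - (1/2)/(x + 9)² + (1/4)/(x + 7)


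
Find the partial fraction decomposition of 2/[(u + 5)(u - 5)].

2/(u + 5)(u - 5) = α/(u + 5) + β/(u - 5). α = 2/(-5 - 5) = -1/5, β = 2/(5 + 5) = 1/5
Result: (-1/5)/(u + 5) + (1/5)/(u - 5)


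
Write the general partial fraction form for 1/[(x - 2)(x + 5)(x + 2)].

Three distinct linear factors: A/(x - 2) + B/(x + 5) + C/(x + 2)


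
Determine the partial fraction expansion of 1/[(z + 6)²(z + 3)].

Cover-up at z=-3: γ = 1/(-3 + 6)² = 1/9. Cover-up at z=-6: β = 1/(-6 + 3) = -1/3. Comparing z² coeff: α = -γ = -1/9
Result: (-1/9)/(z + 6) - (1/3)/(z + 6)² + (1/9)/(z + 3)


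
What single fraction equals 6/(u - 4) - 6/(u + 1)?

Common denominator (u - 4)(u + 1). Numerator: 6(u + 1) - 6(u - 4) = (6u + 6) - (6u - 24) = 30
Result: (30)/[(u - 4)(u + 1)]


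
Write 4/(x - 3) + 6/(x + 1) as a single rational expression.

Common denominator (x - 3)(x + 1). Numerator: 4(x + 1) + 6(x - 3) = (4x + 4) + (6x - 18) = 10x - 14
Result: (10x - 14)/[(x - 3)(x + 1)]


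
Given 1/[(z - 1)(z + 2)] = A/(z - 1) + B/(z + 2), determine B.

Cover-up at z = -2: B = 1/(-2 - 1) = -1/3


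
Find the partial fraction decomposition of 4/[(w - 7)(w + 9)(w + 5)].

Using cover-up method: A = 1/48, B = 1/16, C = -1/12
Result: (1/48)/(w - 7) + (1/16)/(w + 9) - (1/12)/(w + 5)


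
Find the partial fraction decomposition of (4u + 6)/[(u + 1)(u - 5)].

At u=-1: A = (4·(-1) + 6)/(-1 - 5) = -1/3. At u=5: B = (4·5 + 6)/(5 + 1) = 13/3
Result: (-1/3)/(u + 1) + (13/3)/(u - 5)


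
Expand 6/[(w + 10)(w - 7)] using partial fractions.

6/(w + 10)(w - 7) = A/(w + 10) + B/(w - 7). A = 6/(-10 - 7) = -6/17, B = 6/(7 + 10) = 6/17
Result: (-6/17)/(w + 10) + (6/17)/(w - 7)


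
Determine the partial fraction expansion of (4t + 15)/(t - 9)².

(4t + 15) = P(t - 9) + Q. At t = 9: Q = 4·9 + 15 = 51. Coeff of t: P = 4
Result: 4/(t - 9) + 51/(t - 9)²


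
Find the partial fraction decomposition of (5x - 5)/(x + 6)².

(5x - 5) = P(x + 6) + Q. At x = -6: Q = 5·(-6) - 5 = -35. Coeff of x: P = 5
Result: 5/(x + 6) - 35/(x + 6)²


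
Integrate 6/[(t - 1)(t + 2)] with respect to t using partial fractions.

Decompose: 6/[(t - 1)(t + 2)] = 2/(t - 1) - 2/(t + 2). Integrate each term: 2 ln|(t - 1)| - 2 ln|(t + 2)| + C


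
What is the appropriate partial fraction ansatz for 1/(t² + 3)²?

Repeated quadratic factor: (Pt + Q)/(t² + 3) + (Rt + S)/(t² + 3)²


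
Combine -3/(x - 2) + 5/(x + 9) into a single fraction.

Common denominator (x - 2)(x + 9). Numerator: -3(x + 9) + 5(x - 2) = (-3x - 27) + (5x - 10) = 2x - 37
Result: (2x - 37)/[(x - 2)(x + 9)]


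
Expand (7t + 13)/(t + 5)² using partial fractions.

(7t + 13) = P(t + 5) + Q. At t = -5: Q = 7·(-5) + 13 = -22. Coeff of t: P = 7
Result: 7/(t + 5) - 22/(t + 5)²


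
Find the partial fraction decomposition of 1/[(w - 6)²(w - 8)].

Cover-up at w=8: C = 1/(8 - 6)² = 1/4. Cover-up at w=6: B = 1/(6 - 8) = -1/2. Comparing w² coeff: A = -C = -1/4
Result: (-1/4)/(w - 6) - (1/2)/(w - 6)² + (1/4)/(w - 8)


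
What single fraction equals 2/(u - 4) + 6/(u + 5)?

Common denominator (u - 4)(u + 5). Numerator: 2(u + 5) + 6(u - 4) = (2u + 10) + (6u - 24) = 8u - 14
Result: (8u - 14)/[(u - 4)(u + 5)]


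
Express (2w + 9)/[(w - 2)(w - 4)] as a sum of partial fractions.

At w=2: P = (2·2 + 9)/(2 - 4) = -13/2. At w=4: Q = (2·4 + 9)/(4 - 2) = 17/2
Result: (-13/2)/(w - 2) + (17/2)/(w - 4)


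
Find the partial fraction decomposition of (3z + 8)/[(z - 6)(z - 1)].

At z=6: A = (3·6 + 8)/(6 - 1) = 26/5. At z=1: B = (3·1 + 8)/(1 - 6) = -11/5
Result: (26/5)/(z - 6) - (11/5)/(z - 1)


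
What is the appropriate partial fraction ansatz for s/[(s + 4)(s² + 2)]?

Linear + irreducible quadratic: A/(s + 4) + (Bs + C)/(s² + 2)


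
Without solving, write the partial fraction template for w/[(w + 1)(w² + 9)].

Linear + irreducible quadratic: A/(w + 1) + (Bw + C)/(w² + 9)


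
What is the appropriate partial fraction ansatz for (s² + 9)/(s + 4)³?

Repeated linear factor (power 3): A/(s + 4) + B/(s + 4)² + C/(s + 4)³


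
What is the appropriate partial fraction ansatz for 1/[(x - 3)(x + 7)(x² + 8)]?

Two linear + quadratic: A/(x - 3) + B/(x + 7) + (Cx + D)/(x² + 8)


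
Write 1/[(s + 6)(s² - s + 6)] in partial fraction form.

Cover-up at s = -6: α = 1/((-6)² - 1·(-6) + 6) = 1/48. Then β = -α = -1/48, γ = -α·(-1 - 6) = 7/48
Result: (1/48)/(s + 6) - ((1/48)s - 7/48)/(s² - s + 6)


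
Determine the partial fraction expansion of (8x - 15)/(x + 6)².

(8x - 15) = P(x + 6) + Q. At x = -6: Q = 8·(-6) - 15 = -63. Coeff of x: P = 8
Result: 8/(x + 6) - 63/(x + 6)²


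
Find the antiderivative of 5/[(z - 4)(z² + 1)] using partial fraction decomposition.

Cover-up at z=4: A = 5/(4²+1) = 5/17. Coeff matching: B = -5/17, C = -20/17. Decomposition: (5/17)/(z - 4) - ((5/17)z + 20/17)/(z² + 1). Integrate: linear → ln, quadratic → (1/2)ln + arctan: (5/17) ln|(z - 4)| - (5/34) ln(z² + 1) - (20/17) arctan(z) + C


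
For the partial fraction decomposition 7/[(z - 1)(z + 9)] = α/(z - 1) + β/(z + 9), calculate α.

Cover-up at z = 1: α = 7/(1 + 9) = 7/10


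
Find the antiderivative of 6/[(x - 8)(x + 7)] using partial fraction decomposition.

Decompose: 6/[(x - 8)(x + 7)] = (2/5)/(x - 8) - (2/5)/(x + 7). Integrate each term: (2/5) ln|(x - 8)| - (2/5) ln|(x + 7)| + C


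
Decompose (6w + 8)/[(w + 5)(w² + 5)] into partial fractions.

At w=-5: A = (6·(-5) + 8)/((-5)² + 5) = -11/15. B = -A = 11/15, C = 6 - (-5)·A = 7/3
Result: (-11/15)/(w + 5) + ((11/15)w + 7/3)/(w² + 5)


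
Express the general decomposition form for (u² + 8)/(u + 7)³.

Repeated linear factor (power 3): A/(u + 7) + B/(u + 7)² + C/(u + 7)³


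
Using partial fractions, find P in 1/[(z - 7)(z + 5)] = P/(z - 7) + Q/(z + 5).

Cover-up at z = 7: P = 1/(7 + 5) = 1/12


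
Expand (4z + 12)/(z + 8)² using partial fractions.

(4z + 12) = α(z + 8) + β. At z = -8: β = 4·(-8) + 12 = -20. Coeff of z: α = 4
Result: 4/(z + 8) - 20/(z + 8)²


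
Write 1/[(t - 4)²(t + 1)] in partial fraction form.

Cover-up at t=-1: C = 1/(-1 - 4)² = 1/25. Cover-up at t=4: B = 1/(4 + 1) = 1/5. Comparing t² coeff: A = -C = -1/25
Result: (-1/25)/(t - 4) + (1/5)/(t - 4)² + (1/25)/(t + 1)


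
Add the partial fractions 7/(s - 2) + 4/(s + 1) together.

Common denominator (s - 2)(s + 1). Numerator: 7(s + 1) + 4(s - 2) = (7s + 7) + (4s - 8) = 11s - 1
Result: (11s - 1)/[(s - 2)(s + 1)]


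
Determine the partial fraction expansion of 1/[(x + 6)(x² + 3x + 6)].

Cover-up at x = -6: α = 1/((-6)² + 3·(-6) + 6) = 1/24. Then β = -α = -1/24, γ = -α·(3 - 6) = 1/8
Result: (1/24)/(x + 6) - ((1/24)x - 1/8)/(x² + 3x + 6)


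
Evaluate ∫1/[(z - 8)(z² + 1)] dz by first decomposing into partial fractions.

Cover-up at z=8: P = 1/(8²+1) = 1/65. Coeff matching: Q = -1/65, R = -8/65. Decomposition: (1/65)/(z - 8) - ((1/65)z + 8/65)/(z² + 1). Integrate: linear → ln, quadratic → (1/2)ln + arctan: (1/65) ln|(z - 8)| - (1/130) ln(z² + 1) - (8/65) arctan(z) + C


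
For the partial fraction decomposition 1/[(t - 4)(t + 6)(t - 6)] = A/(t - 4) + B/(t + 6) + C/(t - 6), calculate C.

Cover-up at t = 6: C = 1/[(6 - 4)(6 + 6)] = 1/[(2)(12)] = 1/24


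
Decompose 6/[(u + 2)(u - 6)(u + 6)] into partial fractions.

Using cover-up method: A = -3/16, B = 1/16, C = 1/8
Result: (-3/16)/(u + 2) + (1/16)/(u - 6) + (1/8)/(u + 6)


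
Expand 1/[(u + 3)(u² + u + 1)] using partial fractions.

Cover-up at u = -3: α = 1/((-3)² + 1·(-3) + 1) = 1/7. Then β = -α = -1/7, γ = -α·(1 - 3) = 2/7
Result: (1/7)/(u + 3) - ((1/7)u - 2/7)/(u² + u + 1)


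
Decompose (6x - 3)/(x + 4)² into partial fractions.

(6x - 3) = A(x + 4) + B. At x = -4: B = 6·(-4) - 3 = -27. Coeff of x: A = 6
Result: 6/(x + 4) - 27/(x + 4)²


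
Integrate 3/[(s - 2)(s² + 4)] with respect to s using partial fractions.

Cover-up at s=2: P = 3/(2²+4) = 3/8. Coeff matching: Q = -3/8, R = -3/4. Decomposition: (3/8)/(s - 2) - ((3/8)s + 3/4)/(s² + 4). Integrate: linear → ln, quadratic → (1/2)ln + arctan: (3/8) ln|(s - 2)| - (3/16) ln(s² + 4) - (3/8) arctan(s/2) + C


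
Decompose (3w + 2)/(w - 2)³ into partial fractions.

(3w + 2) = α(w - 2)² + β(w - 2) + γ. At w = 2: γ = 3·2 + 2 = 8. Coefficients: α = 0, β = 3
Result: 3/(w - 2)² + 8/(w - 2)³


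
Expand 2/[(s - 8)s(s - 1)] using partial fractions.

Using cover-up method: P = 1/28, Q = 1/4, R = -2/7
Result: (1/28)/(s - 8) + (1/4)/s - (2/7)/(s - 1)


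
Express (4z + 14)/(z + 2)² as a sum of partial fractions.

(4z + 14) = α(z + 2) + β. At z = -2: β = 4·(-2) + 14 = 6. Coeff of z: α = 4
Result: 4/(z + 2) + 6/(z + 2)²


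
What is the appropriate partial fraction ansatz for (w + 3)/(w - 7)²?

Repeated linear factor: A/(w - 7) + B/(w - 7)²


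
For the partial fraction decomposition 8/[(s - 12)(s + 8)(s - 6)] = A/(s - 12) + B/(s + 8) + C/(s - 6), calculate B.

Cover-up at s = -8: B = 8/[(-8 - 12)(-8 - 6)] = 8/[(-20)(-14)] = 8/280 = 1/35


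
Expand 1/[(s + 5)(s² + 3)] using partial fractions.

Cover-up at s = -5: P = 1/((-5)² + 3) = 1/28. Then Q = -P = -1/28, R = -P·(0 - 5) = 5/28
Result: (1/28)/(s + 5) - ((1/28)s - 5/28)/(s² + 3)


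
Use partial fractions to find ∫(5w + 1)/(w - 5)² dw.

Decompose: α = 5, β = 5·5 + 1 = 26, so (5w + 1)/(w - 5)² = 5/(w - 5) + 26/(w - 5)². Integrate: ∫ α/(w - 5) dw = 5 ln|(w - 5)|; ∫ β/(w - 5)² dw = -26/(w - 5). Sum: 5 ln|(w - 5)| - 26/(w - 5) + C


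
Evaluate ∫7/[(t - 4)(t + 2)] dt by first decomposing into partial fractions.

Decompose: 7/[(t - 4)(t + 2)] = (7/6)/(t - 4) - (7/6)/(t + 2). Integrate each term: (7/6) ln|(t - 4)| - (7/6) ln|(t + 2)| + C


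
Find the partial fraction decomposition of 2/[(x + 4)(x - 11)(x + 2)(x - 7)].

Using Heaviside cover-up: (-1/165)/(x + 4) + (1/390)/(x - 11) + (1/117)/(x + 2) - (1/198)/(x - 7)


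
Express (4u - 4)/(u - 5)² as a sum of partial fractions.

(4u - 4) = P(u - 5) + Q. At u = 5: Q = 4·5 - 4 = 16. Coeff of u: P = 4
Result: 4/(u - 5) + 16/(u - 5)²


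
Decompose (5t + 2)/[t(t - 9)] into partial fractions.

At t=0: α = (5·0 + 2)/(0 - 9) = -2/9. At t=9: β = (5·9 + 2)/(9 - 0) = 47/9
Result: (-2/9)/t + (47/9)/(t - 9)


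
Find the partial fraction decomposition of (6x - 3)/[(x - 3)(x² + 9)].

At x=3: P = (6·3 - 3)/(3² + 9) = 5/6. Q = -P = -5/6, R = 6 - 3·P = 7/2
Result: (5/6)/(x - 3) - ((5/6)x - 7/2)/(x² + 9)


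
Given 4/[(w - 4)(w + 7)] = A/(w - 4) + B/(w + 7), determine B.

Cover-up at w = -7: B = 4/(-7 - 4) = -4/11


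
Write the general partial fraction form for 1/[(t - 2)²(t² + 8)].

Repeated linear + quadratic: A/(t - 2) + B/(t - 2)² + (Ct + D)/(t² + 8)


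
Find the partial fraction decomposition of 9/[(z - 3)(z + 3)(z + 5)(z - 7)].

Using Heaviside cover-up: (-3/64)/(z - 3) + (3/40)/(z + 3) - (3/64)/(z + 5) + (3/160)/(z - 7)


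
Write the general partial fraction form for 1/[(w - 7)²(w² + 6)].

Repeated linear + quadratic: A/(w - 7) + B/(w - 7)² + (Cw + D)/(w² + 6)


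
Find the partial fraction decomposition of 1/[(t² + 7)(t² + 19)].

Coefficient matching gives P = R = 0, Q = 1/(19-7) = 1/12, S = -Q = -1/12
Result: (1/12)/(t² + 7) - (1/12)/(t² + 19)


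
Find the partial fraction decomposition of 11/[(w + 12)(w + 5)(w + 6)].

Using cover-up method: α = 11/42, β = 11/7, γ = -11/6
Result: (11/42)/(w + 12) + (11/7)/(w + 5) - (11/6)/(w + 6)


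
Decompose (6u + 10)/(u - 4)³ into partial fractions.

(6u + 10) = A(u - 4)² + B(u - 4) + C. At u = 4: C = 6·4 + 10 = 34. Coefficients: A = 0, B = 6
Result: 6/(u - 4)² + 34/(u - 4)³


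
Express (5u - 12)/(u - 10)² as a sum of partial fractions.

(5u - 12) = A(u - 10) + B. At u = 10: B = 5·10 - 12 = 38. Coeff of u: A = 5
Result: 5/(u - 10) + 38/(u - 10)²


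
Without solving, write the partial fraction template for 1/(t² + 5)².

Repeated quadratic factor: (At + B)/(t² + 5) + (Ct + D)/(t² + 5)²


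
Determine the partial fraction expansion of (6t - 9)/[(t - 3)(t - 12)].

At t=3: P = (6·3 - 9)/(3 - 12) = -1. At t=12: Q = (6·12 - 9)/(12 - 3) = 7
Result: -1/(t - 3) + 7/(t - 12)


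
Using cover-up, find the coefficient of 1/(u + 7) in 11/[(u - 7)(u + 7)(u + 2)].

Cover (u + 7), set u=-7: 11/[(-7 - 7)(-7 + 2)] = 11/70


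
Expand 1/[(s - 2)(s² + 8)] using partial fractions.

Cover-up at s = 2: A = 1/(2² + 8) = 1/12. Then B = -A = -1/12, C = -A·(0 + 2) = -1/6
Result: (1/12)/(s - 2) - ((1/12)s + 1/6)/(s² + 8)


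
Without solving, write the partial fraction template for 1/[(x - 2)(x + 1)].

Distinct linear factors: P/(x - 2) + Q/(x + 1)


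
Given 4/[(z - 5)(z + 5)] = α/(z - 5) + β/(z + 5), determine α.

Cover-up at z = 5: α = 4/(5 + 5) = 4/10 = 2/5


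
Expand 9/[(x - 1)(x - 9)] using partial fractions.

9/(x - 1)(x - 9) = A/(x - 1) + B/(x - 9). A = 9/(1 - 9) = -9/8, B = 9/(9 - 1) = 9/8
Result: (-9/8)/(x - 1) + (9/8)/(x - 9)
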